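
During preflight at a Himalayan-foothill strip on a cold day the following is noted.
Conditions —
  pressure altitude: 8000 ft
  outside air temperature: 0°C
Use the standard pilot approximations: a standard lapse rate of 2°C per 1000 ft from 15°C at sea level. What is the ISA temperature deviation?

ISA+1°C

ISA temperature at 8000 ft = 15 − 2 × (8000/1000) = -1°C.
Deviation = OAT − ISA = 0 − (-1) = +1°C.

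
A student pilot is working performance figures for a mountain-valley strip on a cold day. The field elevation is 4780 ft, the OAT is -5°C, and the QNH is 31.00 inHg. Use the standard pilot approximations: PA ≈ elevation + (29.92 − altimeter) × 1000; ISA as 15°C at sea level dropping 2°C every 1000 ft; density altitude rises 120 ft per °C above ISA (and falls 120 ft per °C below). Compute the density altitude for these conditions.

2188 ft

Pressure altitude = 4780 + (29.92 − 31.00) × 1000 = 4780 + (-1080) = 3700 ft.
ISA temperature at 3700 ft = 15 − 2 × (3700/1000) = 7.6°C.
ISA deviation = -5 − 7.6 = -12.6°C.
Density altitude = 3700 + 120 × (-12.6) = 2188 ft.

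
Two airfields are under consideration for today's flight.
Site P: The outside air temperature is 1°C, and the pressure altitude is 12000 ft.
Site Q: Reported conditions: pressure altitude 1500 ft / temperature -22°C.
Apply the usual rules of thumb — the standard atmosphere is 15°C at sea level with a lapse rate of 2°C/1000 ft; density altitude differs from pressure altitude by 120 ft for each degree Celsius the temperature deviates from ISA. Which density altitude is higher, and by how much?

Site P by 15780 ft

Site P: ISA temp = -9°C, deviation +10°C, DA = 12000 + 120 × 10 = 13200 ft.
Site Q: ISA temp = 12°C, deviation -34°C, DA = 1500 + 120 × (-34) = -2580 ft.
Site P is higher by 13200 − (-2580) = 15780 ft.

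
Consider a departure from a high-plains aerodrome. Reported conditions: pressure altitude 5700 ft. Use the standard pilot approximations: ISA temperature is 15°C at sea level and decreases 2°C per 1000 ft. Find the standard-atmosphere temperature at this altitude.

3.6°C

ISA temperature = 15 − 2 × (5700/1000) = 15 − 11.4 = 3.6°C.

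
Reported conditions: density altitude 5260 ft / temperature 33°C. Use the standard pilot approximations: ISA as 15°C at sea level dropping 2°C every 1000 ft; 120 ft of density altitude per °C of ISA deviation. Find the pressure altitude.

2500 ft

DA = PA + 120 × (OAT − (15 − 2·PA/1000)) = PA + 120·OAT − 1800 + 0.24·PA = 1.24·PA + 120·OAT − 1800.
So 1.24·PA = 5260 − 120 × 33 + 1800 = 3100.
PA = 3100 / 1.24 = 2500 ft.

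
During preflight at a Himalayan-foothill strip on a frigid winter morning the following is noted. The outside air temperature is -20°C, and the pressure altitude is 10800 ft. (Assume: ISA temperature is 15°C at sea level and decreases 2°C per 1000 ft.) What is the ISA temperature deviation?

ISA-13.4°C

ISA temperature at 10800 ft = 15 − 2 × (10800/1000) = -6.6°C.
Deviation = OAT − ISA = -20 − (-6.6) = -13.4°C.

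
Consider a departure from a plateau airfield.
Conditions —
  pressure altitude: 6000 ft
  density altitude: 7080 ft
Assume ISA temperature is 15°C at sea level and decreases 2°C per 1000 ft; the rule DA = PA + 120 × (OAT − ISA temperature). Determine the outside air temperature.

12°C

Density altitude − pressure altitude = 7080 − 6000 = +1080 ft.
At 120 ft/°C that is an ISA deviation of 1080/120 = +9°C.
ISA temperature at 6000 ft = 15 − 2 × (6000/1000) = 3°C.
OAT = ISA + deviation = 3 + (+9) = 12°C.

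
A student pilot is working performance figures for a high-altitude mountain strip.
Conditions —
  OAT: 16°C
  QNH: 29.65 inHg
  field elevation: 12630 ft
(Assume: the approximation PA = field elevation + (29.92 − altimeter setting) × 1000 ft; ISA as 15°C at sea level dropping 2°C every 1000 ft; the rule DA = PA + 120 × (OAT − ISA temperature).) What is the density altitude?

Pressure altitude = 12630 + (29.92 − 29.65) × 1000 = 12630 + (+270) = 12900 ft.
ISA temperature at 12900 ft = 15 − 2 × (12900/1000) = -10.8°C.
ISA deviation = 16 − (-10.8) = +26.8°C.
Density altitude = 12900 + 120 × (26.8) = 16116 ft.

16116 ft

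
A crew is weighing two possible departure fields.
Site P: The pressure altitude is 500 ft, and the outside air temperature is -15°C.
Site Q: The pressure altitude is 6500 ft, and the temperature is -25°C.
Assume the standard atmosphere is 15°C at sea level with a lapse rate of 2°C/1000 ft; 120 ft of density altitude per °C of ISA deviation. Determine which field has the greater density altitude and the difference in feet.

Site P: ISA temp = 14°C, deviation -29°C, DA = 500 + 120 × (-29) = -2980 ft.
Site Q: ISA temp = 2°C, deviation -27°C, DA = 6500 + 120 × (-27) = 3260 ft.
Site Q is higher by 3260 − (-2980) = 6240 ft.

Site Q by 6240 ft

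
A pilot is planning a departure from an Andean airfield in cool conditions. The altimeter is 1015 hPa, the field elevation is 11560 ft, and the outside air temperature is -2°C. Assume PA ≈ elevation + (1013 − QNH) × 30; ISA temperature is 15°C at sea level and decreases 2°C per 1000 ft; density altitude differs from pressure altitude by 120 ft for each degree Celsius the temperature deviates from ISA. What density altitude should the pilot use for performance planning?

Pressure altitude = 11560 + (1013 − 1015) × 30 = 11560 + (-60) = 11500 ft.
ISA temperature at 11500 ft = 15 − 2 × (11500/1000) = -8°C.
ISA deviation = -2 − (-8) = +6°C.
Density altitude = 11500 + 120 × (6) = 12220 ft.

12220 ft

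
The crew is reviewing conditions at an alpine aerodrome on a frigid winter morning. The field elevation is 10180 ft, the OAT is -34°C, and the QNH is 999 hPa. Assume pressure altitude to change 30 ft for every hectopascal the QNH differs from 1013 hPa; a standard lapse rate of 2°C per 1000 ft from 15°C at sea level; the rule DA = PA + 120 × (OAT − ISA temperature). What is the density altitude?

7264 ft

Pressure altitude = 10180 + (1013 − 999) × 30 = 10180 + (+420) = 10600 ft.
ISA temperature at 10600 ft = 15 − 2 × (10600/1000) = -6.2°C.
ISA deviation = -34 − (-6.2) = -27.8°C.
Density altitude = 10600 + 120 × (-27.8) = 7264 ft.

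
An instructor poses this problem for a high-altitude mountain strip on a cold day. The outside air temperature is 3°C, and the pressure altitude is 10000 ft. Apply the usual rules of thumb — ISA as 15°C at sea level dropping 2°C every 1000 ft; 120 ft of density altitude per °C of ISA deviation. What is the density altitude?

ISA temperature at 10000 ft = 15 − 2 × (10000/1000) = -5°C.
ISA deviation = 3 − (-5) = +8°C.
Density altitude = 10000 + 120 × (8) = 10000 + (+960) = 10960 ft.

10960 ft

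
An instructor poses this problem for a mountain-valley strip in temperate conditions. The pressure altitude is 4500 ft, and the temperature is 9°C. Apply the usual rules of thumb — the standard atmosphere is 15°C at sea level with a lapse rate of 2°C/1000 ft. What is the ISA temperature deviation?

ISA+3°C

ISA temperature at 4500 ft = 15 − 2 × (4500/1000) = 6°C.
Deviation = OAT − ISA = 9 − 6 = +3°C.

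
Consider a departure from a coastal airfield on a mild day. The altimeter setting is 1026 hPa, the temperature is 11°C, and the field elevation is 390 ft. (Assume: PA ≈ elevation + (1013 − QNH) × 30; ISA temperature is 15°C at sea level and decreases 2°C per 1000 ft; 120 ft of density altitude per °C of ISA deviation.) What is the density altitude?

-480 ft

Pressure altitude = 390 + (1013 − 1026) × 30 = 390 + (-390) = 0 ft.
ISA temperature at 0 ft = 15 − 2 × (0/1000) = 15°C.
ISA deviation = 11 − 15 = -4°C.
Density altitude = 0 + 120 × (-4) = -480 ft.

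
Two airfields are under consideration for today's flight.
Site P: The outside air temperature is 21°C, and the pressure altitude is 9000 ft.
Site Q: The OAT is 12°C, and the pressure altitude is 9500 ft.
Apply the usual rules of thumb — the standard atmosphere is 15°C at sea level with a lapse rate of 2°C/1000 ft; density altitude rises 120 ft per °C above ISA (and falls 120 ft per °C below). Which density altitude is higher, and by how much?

Site P by 460 ft

Site P: ISA temp = -3°C, deviation +24°C, DA = 9000 + 120 × 24 = 11880 ft.
Site Q: ISA temp = -4°C, deviation +16°C, DA = 9500 + 120 × 16 = 11420 ft.
Site P is higher by 11880 − 11420 = 460 ft.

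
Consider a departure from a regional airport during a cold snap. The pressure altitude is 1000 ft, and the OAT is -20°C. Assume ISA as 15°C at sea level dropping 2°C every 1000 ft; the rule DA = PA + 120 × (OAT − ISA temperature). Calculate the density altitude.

-2960 ft

ISA temperature at 1000 ft = 15 − 2 × (1000/1000) = 13°C.
ISA deviation = -20 − 13 = -33°C.
Density altitude = 1000 + 120 × (-33) = 1000 + (-3960) = -2960 ft.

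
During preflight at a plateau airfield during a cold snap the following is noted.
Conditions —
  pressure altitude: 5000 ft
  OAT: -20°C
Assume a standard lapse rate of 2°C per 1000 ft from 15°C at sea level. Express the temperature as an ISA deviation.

ISA-25°C

ISA temperature at 5000 ft = 15 − 2 × (5000/1000) = 5°C.
Deviation = OAT − ISA = -20 − 5 = -25°C.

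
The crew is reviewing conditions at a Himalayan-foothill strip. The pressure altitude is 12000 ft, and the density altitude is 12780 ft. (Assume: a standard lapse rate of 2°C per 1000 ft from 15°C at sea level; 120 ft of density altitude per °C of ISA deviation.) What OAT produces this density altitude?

-2.5°C

Density altitude − pressure altitude = 12780 − 12000 = +780 ft.
At 120 ft/°C that is an ISA deviation of 780/120 = +6.5°C.
ISA temperature at 12000 ft = 15 − 2 × (12000/1000) = -9°C.
OAT = ISA + deviation = -9 + (+6.5) = -2.5°C.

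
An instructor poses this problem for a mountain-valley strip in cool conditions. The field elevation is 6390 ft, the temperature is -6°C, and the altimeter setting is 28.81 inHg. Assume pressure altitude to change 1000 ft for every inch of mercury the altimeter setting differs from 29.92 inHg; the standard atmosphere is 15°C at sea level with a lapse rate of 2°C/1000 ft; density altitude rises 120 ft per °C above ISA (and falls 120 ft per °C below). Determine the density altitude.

6780 ft

Pressure altitude = 6390 + (29.92 − 28.81) × 1000 = 6390 + (+1110) = 7500 ft.
ISA temperature at 7500 ft = 15 − 2 × (7500/1000) = 0°C.
ISA deviation = -6 − 0 = -6°C.
Density altitude = 7500 + 120 × (-6) = 6780 ft.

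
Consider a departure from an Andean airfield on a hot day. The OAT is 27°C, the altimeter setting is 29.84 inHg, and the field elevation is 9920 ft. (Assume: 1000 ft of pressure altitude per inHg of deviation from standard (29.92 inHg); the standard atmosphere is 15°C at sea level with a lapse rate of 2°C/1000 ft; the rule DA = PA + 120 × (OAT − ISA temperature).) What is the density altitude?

Pressure altitude = 9920 + (29.92 − 29.84) × 1000 = 9920 + (+80) = 10000 ft.
ISA temperature at 10000 ft = 15 − 2 × (10000/1000) = -5°C.
ISA deviation = 27 − (-5) = +32°C.
Density altitude = 10000 + 120 × (32) = 13840 ft.

13840 ft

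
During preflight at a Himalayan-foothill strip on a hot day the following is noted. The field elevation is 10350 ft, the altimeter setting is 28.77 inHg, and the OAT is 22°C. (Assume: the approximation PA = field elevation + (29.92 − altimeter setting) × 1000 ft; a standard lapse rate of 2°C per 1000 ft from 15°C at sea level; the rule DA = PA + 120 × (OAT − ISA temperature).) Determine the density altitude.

15100 ft

Pressure altitude = 10350 + (29.92 − 28.77) × 1000 = 10350 + (+1150) = 11500 ft.
ISA temperature at 11500 ft = 15 − 2 × (11500/1000) = -8°C.
ISA deviation = 22 − (-8) = +30°C.
Density altitude = 11500 + 120 × (30) = 15100 ft.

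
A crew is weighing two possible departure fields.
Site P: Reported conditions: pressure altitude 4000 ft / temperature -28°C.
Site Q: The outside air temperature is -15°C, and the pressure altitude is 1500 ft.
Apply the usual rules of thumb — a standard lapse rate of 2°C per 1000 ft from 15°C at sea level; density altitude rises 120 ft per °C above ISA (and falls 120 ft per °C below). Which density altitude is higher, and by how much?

Site P: ISA temp = 7°C, deviation -35°C, DA = 4000 + 120 × (-35) = -200 ft.
Site Q: ISA temp = 12°C, deviation -27°C, DA = 1500 + 120 × (-27) = -1740 ft.
Site P is higher by -200 − (-1740) = 1540 ft.

Site P by 1540 ft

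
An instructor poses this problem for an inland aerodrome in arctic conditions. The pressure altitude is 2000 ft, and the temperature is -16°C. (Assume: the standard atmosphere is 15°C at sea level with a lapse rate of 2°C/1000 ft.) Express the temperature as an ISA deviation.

ISA temperature at 2000 ft = 15 − 2 × (2000/1000) = 11°C.
Deviation = OAT − ISA = -16 − 11 = -27°C.

ISA-27°C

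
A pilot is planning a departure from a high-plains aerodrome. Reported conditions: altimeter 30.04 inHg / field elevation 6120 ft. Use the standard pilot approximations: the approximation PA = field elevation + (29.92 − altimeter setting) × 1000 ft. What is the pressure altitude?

6000 ft

Pressure correction = (29.92 − 30.04) × 1000 = -120 ft.
Pressure altitude = 6120 + (-120) = 6000 ft.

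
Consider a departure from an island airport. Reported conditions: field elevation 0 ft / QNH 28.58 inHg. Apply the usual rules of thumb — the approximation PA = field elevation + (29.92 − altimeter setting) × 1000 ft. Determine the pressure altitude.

Pressure correction = (29.92 − 28.58) × 1000 = +1340 ft.
Pressure altitude = 0 + (+1340) = 1340 ft.

1340 ft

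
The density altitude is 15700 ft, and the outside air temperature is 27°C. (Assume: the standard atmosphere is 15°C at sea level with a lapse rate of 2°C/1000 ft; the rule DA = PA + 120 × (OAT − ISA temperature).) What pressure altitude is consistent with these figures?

11500 ft

DA = PA + 120 × (OAT − (15 − 2·PA/1000)) = PA + 120·OAT − 1800 + 0.24·PA = 1.24·PA + 120·OAT − 1800.
So 1.24·PA = 15700 − 120 × 27 + 1800 = 14260.
PA = 14260 / 1.24 = 11500 ft.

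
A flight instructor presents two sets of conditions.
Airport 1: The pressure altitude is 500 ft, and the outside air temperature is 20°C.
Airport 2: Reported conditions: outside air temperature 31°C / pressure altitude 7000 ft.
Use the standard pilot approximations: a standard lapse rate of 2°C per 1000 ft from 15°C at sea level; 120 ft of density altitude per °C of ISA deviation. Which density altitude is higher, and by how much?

Airport 2 by 9380 ft

Airport 1: ISA temp = 14°C, deviation +6°C, DA = 500 + 120 × 6 = 1220 ft.
Airport 2: ISA temp = 1°C, deviation +30°C, DA = 7000 + 120 × 30 = 10600 ft.
Airport 2 is higher by 10600 − 1220 = 9380 ft.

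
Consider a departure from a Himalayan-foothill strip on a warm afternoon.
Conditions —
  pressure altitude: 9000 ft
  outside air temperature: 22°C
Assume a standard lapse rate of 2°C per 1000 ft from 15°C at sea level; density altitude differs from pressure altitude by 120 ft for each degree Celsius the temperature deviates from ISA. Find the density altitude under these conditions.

ISA temperature at 9000 ft = 15 − 2 × (9000/1000) = -3°C.
ISA deviation = 22 − (-3) = +25°C.
Density altitude = 9000 + 120 × (25) = 9000 + (+3000) = 12000 ft.

12000 ft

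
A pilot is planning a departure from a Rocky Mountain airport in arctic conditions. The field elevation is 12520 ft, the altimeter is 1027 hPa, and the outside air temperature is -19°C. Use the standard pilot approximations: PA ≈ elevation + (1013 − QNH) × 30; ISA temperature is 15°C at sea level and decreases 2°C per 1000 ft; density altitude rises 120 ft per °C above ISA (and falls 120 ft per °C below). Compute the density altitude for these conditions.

10924 ft

Pressure altitude = 12520 + (1013 − 1027) × 30 = 12520 + (-420) = 12100 ft.
ISA temperature at 12100 ft = 15 − 2 × (12100/1000) = -9.2°C.
ISA deviation = -19 − (-9.2) = -9.8°C.
Density altitude = 12100 + 120 × (-9.8) = 10924 ft.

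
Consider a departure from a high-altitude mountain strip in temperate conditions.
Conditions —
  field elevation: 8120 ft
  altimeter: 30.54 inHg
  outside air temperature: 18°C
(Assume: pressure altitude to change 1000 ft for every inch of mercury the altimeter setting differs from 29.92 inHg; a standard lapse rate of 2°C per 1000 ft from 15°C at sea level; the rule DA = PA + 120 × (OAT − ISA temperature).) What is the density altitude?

Pressure altitude = 8120 + (29.92 − 30.54) × 1000 = 8120 + (-620) = 7500 ft.
ISA temperature at 7500 ft = 15 − 2 × (7500/1000) = 0°C.
ISA deviation = 18 − 0 = +18°C.
Density altitude = 7500 + 120 × (18) = 9660 ft.

9660 ft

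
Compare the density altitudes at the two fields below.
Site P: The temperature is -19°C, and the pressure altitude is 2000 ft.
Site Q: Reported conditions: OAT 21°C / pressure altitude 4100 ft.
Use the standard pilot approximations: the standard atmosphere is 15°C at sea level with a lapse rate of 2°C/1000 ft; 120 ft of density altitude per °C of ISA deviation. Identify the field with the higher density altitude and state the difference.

Site P: ISA temp = 11°C, deviation -30°C, DA = 2000 + 120 × (-30) = -1600 ft.
Site Q: ISA temp = 6.8°C, deviation +14.2°C, DA = 4100 + 120 × 14.2 = 5804 ft.
Site Q is higher by 5804 − (-1600) = 7404 ft.

Site Q by 7404 ft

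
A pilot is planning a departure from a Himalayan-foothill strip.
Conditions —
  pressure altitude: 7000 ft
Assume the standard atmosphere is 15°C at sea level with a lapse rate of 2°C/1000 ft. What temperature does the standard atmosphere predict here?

1°C

ISA temperature = 15 − 2 × (7000/1000) = 15 − 14 = 1°C.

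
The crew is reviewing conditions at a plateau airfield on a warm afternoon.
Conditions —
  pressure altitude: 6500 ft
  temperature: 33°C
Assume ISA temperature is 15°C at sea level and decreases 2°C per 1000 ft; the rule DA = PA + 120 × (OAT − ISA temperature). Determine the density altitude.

10220 ft

ISA temperature at 6500 ft = 15 − 2 × (6500/1000) = 2°C.
ISA deviation = 33 − 2 = +31°C.
Density altitude = 6500 + 120 × (31) = 6500 + (+3720) = 10220 ft.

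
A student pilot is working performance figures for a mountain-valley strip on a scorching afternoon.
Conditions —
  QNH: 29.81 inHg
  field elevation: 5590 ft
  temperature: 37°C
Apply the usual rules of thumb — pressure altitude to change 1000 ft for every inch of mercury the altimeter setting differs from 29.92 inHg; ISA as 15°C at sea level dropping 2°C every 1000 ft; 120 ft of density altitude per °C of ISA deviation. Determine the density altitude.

9708 ft

Pressure altitude = 5590 + (29.92 − 29.81) × 1000 = 5590 + (+110) = 5700 ft.
ISA temperature at 5700 ft = 15 − 2 × (5700/1000) = 3.6°C.
ISA deviation = 37 − 3.6 = +33.4°C.
Density altitude = 5700 + 120 × (33.4) = 9708 ft.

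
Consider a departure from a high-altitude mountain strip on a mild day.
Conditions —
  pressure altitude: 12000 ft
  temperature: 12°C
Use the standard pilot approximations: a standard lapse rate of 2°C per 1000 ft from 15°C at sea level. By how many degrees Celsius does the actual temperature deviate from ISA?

ISA temperature at 12000 ft = 15 − 2 × (12000/1000) = -9°C.
Deviation = OAT − ISA = 12 − (-9) = +21°C.

ISA+21°C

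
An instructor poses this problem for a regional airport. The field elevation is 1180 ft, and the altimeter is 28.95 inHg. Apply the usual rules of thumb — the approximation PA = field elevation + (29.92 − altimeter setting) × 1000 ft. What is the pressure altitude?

2150 ft

Pressure correction = (29.92 − 28.95) × 1000 = +970 ft.
Pressure altitude = 1180 + (+970) = 2150 ft.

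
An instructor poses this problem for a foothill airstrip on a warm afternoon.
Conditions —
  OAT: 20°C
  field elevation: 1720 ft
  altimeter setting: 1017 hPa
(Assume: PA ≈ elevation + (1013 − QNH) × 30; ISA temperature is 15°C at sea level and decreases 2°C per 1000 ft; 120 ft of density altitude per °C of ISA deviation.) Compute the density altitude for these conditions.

2584 ft

Pressure altitude = 1720 + (1013 − 1017) × 30 = 1720 + (-120) = 1600 ft.
ISA temperature at 1600 ft = 15 − 2 × (1600/1000) = 11.8°C.
ISA deviation = 20 − 11.8 = +8.2°C.
Density altitude = 1600 + 120 × (8.2) = 2584 ft.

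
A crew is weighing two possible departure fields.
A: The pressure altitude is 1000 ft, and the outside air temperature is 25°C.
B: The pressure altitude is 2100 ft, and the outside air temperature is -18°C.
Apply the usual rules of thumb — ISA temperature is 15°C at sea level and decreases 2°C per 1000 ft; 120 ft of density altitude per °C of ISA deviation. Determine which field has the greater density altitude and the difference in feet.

A by 3796 ft

A: ISA temp = 13°C, deviation +12°C, DA = 1000 + 120 × 12 = 2440 ft.
B: ISA temp = 10.8°C, deviation -28.8°C, DA = 2100 + 120 × (-28.8) = -1356 ft.
A is higher by 2440 − (-1356) = 3796 ft.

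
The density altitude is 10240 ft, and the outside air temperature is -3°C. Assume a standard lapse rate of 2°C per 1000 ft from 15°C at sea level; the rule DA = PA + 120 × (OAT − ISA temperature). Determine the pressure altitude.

10000 ft

DA = PA + 120 × (OAT − (15 − 2·PA/1000)) = PA + 120·OAT − 1800 + 0.24·PA = 1.24·PA + 120·OAT − 1800.
So 1.24·PA = 10240 − 120 × (-3) + 1800 = 12400.
PA = 12400 / 1.24 = 10000 ft.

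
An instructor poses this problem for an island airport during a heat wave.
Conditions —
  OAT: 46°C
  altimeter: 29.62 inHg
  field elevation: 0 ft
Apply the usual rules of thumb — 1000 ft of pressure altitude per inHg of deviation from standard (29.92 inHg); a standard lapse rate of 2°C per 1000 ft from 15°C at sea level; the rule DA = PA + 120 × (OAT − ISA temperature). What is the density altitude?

4092 ft

Pressure altitude = 0 + (29.92 − 29.62) × 1000 = 0 + (+300) = 300 ft.
ISA temperature at 300 ft = 15 − 2 × (300/1000) = 14.4°C.
ISA deviation = 46 − 14.4 = +31.6°C.
Density altitude = 300 + 120 × (31.6) = 4092 ft.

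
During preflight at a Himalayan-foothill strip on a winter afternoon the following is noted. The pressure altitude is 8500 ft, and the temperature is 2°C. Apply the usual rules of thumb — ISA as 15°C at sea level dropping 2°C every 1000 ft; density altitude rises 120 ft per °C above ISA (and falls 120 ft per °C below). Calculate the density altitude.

8980 ft

ISA temperature at 8500 ft = 15 − 2 × (8500/1000) = -2°C.
ISA deviation = 2 − (-2) = +4°C.
Density altitude = 8500 + 120 × (4) = 8500 + (+480) = 8980 ft.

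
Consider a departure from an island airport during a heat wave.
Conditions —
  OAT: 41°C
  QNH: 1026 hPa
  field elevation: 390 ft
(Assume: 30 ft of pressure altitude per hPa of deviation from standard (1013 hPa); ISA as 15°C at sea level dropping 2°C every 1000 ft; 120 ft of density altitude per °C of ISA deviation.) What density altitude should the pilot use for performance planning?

3120 ft

Pressure altitude = 390 + (1013 − 1026) × 30 = 390 + (-390) = 0 ft.
ISA temperature at 0 ft = 15 − 2 × (0/1000) = 15°C.
ISA deviation = 41 − 15 = +26°C.
Density altitude = 0 + 120 × (26) = 3120 ft.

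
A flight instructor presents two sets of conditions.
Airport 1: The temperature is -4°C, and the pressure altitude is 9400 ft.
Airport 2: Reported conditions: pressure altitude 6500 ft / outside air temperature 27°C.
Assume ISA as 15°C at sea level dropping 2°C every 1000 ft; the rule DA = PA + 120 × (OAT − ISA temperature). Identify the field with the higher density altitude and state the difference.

Airport 1: ISA temp = -3.8°C, deviation -0.2°C, DA = 9400 + 120 × (-0.2) = 9376 ft.
Airport 2: ISA temp = 2°C, deviation +25°C, DA = 6500 + 120 × 25 = 9500 ft.
Airport 2 is higher by 9500 − 9376 = 124 ft.

Airport 2 by 124 ft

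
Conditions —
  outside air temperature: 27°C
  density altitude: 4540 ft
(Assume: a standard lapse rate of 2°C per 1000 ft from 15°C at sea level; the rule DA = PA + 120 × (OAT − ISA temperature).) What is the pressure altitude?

2500 ft

DA = PA + 120 × (OAT − (15 − 2·PA/1000)) = PA + 120·OAT − 1800 + 0.24·PA = 1.24·PA + 120·OAT − 1800.
So 1.24·PA = 4540 − 120 × 27 + 1800 = 3100.
PA = 3100 / 1.24 = 2500 ft.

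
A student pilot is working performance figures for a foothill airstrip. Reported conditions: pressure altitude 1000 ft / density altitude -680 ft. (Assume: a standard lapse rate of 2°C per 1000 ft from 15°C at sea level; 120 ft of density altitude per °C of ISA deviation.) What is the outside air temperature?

Density altitude − pressure altitude = -680 − 1000 = -1680 ft.
At 120 ft/°C that is an ISA deviation of -1680/120 = -14°C.
ISA temperature at 1000 ft = 15 − 2 × (1000/1000) = 13°C.
OAT = ISA + deviation = 13 + (-14) = -1°C.

-1°C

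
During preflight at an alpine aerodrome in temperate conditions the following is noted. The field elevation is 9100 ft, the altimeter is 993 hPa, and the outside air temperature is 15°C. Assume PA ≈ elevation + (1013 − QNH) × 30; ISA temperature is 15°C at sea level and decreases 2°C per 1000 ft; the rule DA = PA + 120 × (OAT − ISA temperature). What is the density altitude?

Pressure altitude = 9100 + (1013 − 993) × 30 = 9100 + (+600) = 9700 ft.
ISA temperature at 9700 ft = 15 − 2 × (9700/1000) = -4.4°C.
ISA deviation = 15 − (-4.4) = +19.4°C.
Density altitude = 9700 + 120 × (19.4) = 12028 ft.

12028 ft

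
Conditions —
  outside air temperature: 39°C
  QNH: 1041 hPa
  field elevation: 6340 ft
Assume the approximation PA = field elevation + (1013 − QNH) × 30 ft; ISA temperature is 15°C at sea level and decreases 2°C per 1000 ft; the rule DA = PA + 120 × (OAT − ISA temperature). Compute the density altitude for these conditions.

Pressure altitude = 6340 + (1013 − 1041) × 30 = 6340 + (-840) = 5500 ft.
ISA temperature at 5500 ft = 15 − 2 × (5500/1000) = 4°C.
ISA deviation = 39 − 4 = +35°C.
Density altitude = 5500 + 120 × (35) = 9700 ft.

9700 ft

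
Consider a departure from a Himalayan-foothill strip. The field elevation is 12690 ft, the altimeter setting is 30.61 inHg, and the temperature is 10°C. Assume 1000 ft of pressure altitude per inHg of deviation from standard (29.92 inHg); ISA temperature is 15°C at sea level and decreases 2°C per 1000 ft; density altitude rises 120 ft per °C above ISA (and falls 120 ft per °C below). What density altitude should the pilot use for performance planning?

14280 ft

Pressure altitude = 12690 + (29.92 − 30.61) × 1000 = 12690 + (-690) = 12000 ft.
ISA temperature at 12000 ft = 15 − 2 × (12000/1000) = -9°C.
ISA deviation = 10 − (-9) = +19°C.
Density altitude = 12000 + 120 × (19) = 14280 ft.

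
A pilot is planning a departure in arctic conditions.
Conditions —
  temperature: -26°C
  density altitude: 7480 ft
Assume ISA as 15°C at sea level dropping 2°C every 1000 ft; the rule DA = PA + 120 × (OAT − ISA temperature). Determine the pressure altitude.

DA = PA + 120 × (OAT − (15 − 2·PA/1000)) = PA + 120·OAT − 1800 + 0.24·PA = 1.24·PA + 120·OAT − 1800.
So 1.24·PA = 7480 − 120 × (-26) + 1800 = 12400.
PA = 12400 / 1.24 = 10000 ft.

10000 ft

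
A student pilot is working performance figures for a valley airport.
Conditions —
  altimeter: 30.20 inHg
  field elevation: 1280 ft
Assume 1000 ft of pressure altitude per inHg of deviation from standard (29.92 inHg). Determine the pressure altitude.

1000 ft

Pressure correction = (29.92 − 30.20) × 1000 = -280 ft.
Pressure altitude = 1280 + (-280) = 1000 ft.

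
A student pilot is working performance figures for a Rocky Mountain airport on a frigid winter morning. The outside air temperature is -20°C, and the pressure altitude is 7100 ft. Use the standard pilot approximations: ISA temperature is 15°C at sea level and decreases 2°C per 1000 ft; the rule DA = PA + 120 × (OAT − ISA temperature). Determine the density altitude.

4604 ft

ISA temperature at 7100 ft = 15 − 2 × (7100/1000) = 0.8°C.
ISA deviation = -20 − 0.8 = -20.8°C.
Density altitude = 7100 + 120 × (-20.8) = 7100 + (-2496) = 4604 ft.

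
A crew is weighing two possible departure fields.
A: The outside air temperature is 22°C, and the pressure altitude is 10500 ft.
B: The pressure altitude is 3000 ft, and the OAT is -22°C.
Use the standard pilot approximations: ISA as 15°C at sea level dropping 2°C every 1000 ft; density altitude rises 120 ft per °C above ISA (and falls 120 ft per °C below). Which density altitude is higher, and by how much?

A by 14580 ft

A: ISA temp = -6°C, deviation +28°C, DA = 10500 + 120 × 28 = 13860 ft.
B: ISA temp = 9°C, deviation -31°C, DA = 3000 + 120 × (-31) = -720 ft.
A is higher by 13860 − (-720) = 14580 ft.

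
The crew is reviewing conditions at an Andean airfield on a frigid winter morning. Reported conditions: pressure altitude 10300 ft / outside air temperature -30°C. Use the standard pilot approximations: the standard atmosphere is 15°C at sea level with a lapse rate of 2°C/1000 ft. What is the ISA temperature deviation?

ISA temperature at 10300 ft = 15 − 2 × (10300/1000) = -5.6°C.
Deviation = OAT − ISA = -30 − (-5.6) = -24.4°C.

ISA-24.4°C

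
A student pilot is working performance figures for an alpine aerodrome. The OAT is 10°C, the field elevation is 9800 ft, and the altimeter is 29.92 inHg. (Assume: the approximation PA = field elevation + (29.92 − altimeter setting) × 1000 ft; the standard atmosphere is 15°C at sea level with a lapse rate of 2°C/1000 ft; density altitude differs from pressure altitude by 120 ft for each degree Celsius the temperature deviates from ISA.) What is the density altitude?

11552 ft

Pressure altitude = 9800 + (29.92 − 29.92) × 1000 = 9800 + (0) = 9800 ft.
ISA temperature at 9800 ft = 15 − 2 × (9800/1000) = -4.6°C.
ISA deviation = 10 − (-4.6) = +14.6°C.
Density altitude = 9800 + 120 × (14.6) = 11552 ft.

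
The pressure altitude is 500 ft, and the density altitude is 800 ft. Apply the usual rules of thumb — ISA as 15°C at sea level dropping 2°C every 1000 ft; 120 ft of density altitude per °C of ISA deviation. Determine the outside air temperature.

16.5°C

Density altitude − pressure altitude = 800 − 500 = +300 ft.
At 120 ft/°C that is an ISA deviation of 300/120 = +2.5°C.
ISA temperature at 500 ft = 15 − 2 × (500/1000) = 14°C.
OAT = ISA + deviation = 14 + (+2.5) = 16.5°C.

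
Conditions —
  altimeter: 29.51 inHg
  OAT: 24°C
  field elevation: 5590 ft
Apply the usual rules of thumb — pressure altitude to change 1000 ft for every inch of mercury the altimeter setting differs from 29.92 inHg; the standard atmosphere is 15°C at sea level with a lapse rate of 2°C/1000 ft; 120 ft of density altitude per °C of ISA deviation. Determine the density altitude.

8520 ft

Pressure altitude = 5590 + (29.92 − 29.51) × 1000 = 5590 + (+410) = 6000 ft.
ISA temperature at 6000 ft = 15 − 2 × (6000/1000) = 3°C.
ISA deviation = 24 − 3 = +21°C.
Density altitude = 6000 + 120 × (21) = 8520 ft.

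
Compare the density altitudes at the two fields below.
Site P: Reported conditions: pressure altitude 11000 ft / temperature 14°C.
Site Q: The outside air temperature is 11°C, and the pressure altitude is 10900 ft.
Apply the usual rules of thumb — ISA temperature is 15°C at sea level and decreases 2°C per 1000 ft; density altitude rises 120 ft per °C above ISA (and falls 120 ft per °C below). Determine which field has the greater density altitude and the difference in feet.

Site P by 484 ft

Site P: ISA temp = -7°C, deviation +21°C, DA = 11000 + 120 × 21 = 13520 ft.
Site Q: ISA temp = -6.8°C, deviation +17.8°C, DA = 10900 + 120 × 17.8 = 13036 ft.
Site P is higher by 13520 − 13036 = 484 ft.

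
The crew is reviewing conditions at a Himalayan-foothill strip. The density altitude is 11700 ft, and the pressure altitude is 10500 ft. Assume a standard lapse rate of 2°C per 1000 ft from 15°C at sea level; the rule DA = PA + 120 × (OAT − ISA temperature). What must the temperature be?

Density altitude − pressure altitude = 11700 − 10500 = +1200 ft.
At 120 ft/°C that is an ISA deviation of 1200/120 = +10°C.
ISA temperature at 10500 ft = 15 − 2 × (10500/1000) = -6°C.
OAT = ISA + deviation = -6 + (+10) = 4°C.

4°C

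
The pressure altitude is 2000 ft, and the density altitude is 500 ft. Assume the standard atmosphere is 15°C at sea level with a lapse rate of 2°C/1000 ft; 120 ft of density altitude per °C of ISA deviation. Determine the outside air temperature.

Density altitude − pressure altitude = 500 − 2000 = -1500 ft.
At 120 ft/°C that is an ISA deviation of -1500/120 = -12.5°C.
ISA temperature at 2000 ft = 15 − 2 × (2000/1000) = 11°C.
OAT = ISA + deviation = 11 + (-12.5) = -1.5°C.

-1.5°C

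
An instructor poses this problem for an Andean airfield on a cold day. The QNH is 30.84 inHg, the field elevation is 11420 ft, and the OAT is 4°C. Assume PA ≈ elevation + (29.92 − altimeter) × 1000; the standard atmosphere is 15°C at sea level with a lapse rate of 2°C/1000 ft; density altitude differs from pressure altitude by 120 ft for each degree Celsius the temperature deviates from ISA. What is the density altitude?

11700 ft

Pressure altitude = 11420 + (29.92 − 30.84) × 1000 = 11420 + (-920) = 10500 ft.
ISA temperature at 10500 ft = 15 − 2 × (10500/1000) = -6°C.
ISA deviation = 4 − (-6) = +10°C.
Density altitude = 10500 + 120 × (10) = 11700 ft.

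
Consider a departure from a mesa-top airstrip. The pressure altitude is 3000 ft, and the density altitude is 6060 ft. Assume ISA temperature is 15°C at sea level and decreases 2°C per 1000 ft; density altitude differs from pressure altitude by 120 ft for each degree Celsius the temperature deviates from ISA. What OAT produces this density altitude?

Density altitude − pressure altitude = 6060 − 3000 = +3060 ft.
At 120 ft/°C that is an ISA deviation of 3060/120 = +25.5°C.
ISA temperature at 3000 ft = 15 − 2 × (3000/1000) = 9°C.
OAT = ISA + deviation = 9 + (+25.5) = 34.5°C.

34.5°C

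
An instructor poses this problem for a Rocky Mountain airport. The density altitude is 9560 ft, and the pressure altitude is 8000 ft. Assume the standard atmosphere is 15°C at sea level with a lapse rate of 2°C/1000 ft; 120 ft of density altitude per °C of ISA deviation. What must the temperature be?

12°C

Density altitude − pressure altitude = 9560 − 8000 = +1560 ft.
At 120 ft/°C that is an ISA deviation of 1560/120 = +13°C.
ISA temperature at 8000 ft = 15 − 2 × (8000/1000) = -1°C.
OAT = ISA + deviation = -1 + (+13) = 12°C.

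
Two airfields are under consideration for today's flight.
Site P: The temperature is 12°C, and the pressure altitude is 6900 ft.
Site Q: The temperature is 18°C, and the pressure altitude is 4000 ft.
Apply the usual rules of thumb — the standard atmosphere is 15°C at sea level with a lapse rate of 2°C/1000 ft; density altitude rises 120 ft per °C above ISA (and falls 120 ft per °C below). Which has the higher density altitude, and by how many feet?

Site P by 2876 ft

Site P: ISA temp = 1.2°C, deviation +10.8°C, DA = 6900 + 120 × 10.8 = 8196 ft.
Site Q: ISA temp = 7°C, deviation +11°C, DA = 4000 + 120 × 11 = 5320 ft.
Site P is higher by 8196 − 5320 = 2876 ft.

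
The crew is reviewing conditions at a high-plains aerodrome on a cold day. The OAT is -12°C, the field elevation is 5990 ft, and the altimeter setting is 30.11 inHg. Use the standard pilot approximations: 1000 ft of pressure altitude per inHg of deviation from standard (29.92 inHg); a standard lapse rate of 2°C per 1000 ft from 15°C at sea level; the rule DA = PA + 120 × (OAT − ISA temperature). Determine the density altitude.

3952 ft

Pressure altitude = 5990 + (29.92 − 30.11) × 1000 = 5990 + (-190) = 5800 ft.
ISA temperature at 5800 ft = 15 − 2 × (5800/1000) = 3.4°C.
ISA deviation = -12 − 3.4 = -15.4°C.
Density altitude = 5800 + 120 × (-15.4) = 3952 ft.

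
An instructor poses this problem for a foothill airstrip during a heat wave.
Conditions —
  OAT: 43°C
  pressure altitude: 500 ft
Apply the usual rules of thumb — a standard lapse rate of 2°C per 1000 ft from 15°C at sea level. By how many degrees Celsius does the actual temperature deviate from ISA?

ISA+29°C

ISA temperature at 500 ft = 15 − 2 × (500/1000) = 14°C.
Deviation = OAT − ISA = 43 − 14 = +29°C.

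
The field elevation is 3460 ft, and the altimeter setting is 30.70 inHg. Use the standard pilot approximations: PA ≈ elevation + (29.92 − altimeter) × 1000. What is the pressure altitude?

2680 ft

Pressure correction = (29.92 − 30.70) × 1000 = -780 ft.
Pressure altitude = 3460 + (-780) = 2680 ft.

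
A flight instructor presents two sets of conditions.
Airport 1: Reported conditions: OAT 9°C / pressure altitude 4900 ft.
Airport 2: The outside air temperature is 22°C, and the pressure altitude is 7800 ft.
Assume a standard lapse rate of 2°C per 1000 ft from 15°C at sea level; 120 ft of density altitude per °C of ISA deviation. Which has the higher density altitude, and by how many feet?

Airport 1: ISA temp = 5.2°C, deviation +3.8°C, DA = 4900 + 120 × 3.8 = 5356 ft.
Airport 2: ISA temp = -0.6°C, deviation +22.6°C, DA = 7800 + 120 × 22.6 = 10512 ft.
Airport 2 is higher by 10512 − 5356 = 5156 ft.

Airport 2 by 5156 ft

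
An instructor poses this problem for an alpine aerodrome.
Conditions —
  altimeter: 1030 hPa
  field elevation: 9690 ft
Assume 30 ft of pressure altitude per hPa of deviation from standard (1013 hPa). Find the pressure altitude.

Pressure correction = (1013 − 1030) × 30 = -510 ft.
Pressure altitude = 9690 + (-510) = 9180 ft.

9180 ft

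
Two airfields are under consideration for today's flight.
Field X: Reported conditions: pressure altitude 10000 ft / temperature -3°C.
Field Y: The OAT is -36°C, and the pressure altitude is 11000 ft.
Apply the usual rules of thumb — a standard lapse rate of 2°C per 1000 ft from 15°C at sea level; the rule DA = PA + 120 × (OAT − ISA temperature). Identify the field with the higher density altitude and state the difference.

Field X by 2720 ft

Field X: ISA temp = -5°C, deviation +2°C, DA = 10000 + 120 × 2 = 10240 ft.
Field Y: ISA temp = -7°C, deviation -29°C, DA = 11000 + 120 × (-29) = 7520 ft.
Field X is higher by 10240 − 7520 = 2720 ft.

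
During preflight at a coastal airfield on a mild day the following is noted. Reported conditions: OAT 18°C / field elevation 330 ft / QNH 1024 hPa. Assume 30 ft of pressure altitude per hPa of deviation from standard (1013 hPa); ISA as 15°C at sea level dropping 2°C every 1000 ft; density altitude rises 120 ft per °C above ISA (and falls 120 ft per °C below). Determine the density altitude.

Pressure altitude = 330 + (1013 − 1024) × 30 = 330 + (-330) = 0 ft.
ISA temperature at 0 ft = 15 − 2 × (0/1000) = 15°C.
ISA deviation = 18 − 15 = +3°C.
Density altitude = 0 + 120 × (3) = 360 ft.

360 ft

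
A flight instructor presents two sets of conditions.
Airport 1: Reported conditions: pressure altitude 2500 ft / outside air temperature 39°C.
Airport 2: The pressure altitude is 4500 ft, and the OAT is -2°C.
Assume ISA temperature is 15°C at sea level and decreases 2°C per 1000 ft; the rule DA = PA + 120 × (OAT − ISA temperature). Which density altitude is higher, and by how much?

Airport 1 by 2440 ft

Airport 1: ISA temp = 10°C, deviation +29°C, DA = 2500 + 120 × 29 = 5980 ft.
Airport 2: ISA temp = 6°C, deviation -8°C, DA = 4500 + 120 × (-8) = 3540 ft.
Airport 1 is higher by 5980 − 3540 = 2440 ft.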